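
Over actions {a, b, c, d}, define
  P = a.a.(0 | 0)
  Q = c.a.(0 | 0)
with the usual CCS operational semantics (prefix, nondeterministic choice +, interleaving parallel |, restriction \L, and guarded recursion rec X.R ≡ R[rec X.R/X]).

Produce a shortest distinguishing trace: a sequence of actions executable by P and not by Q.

LTS(P): 3 reachable states
  u0 = a.a.(0 | 0) → ··a··> u1
  u1 = a.(0 | 0) → ··a··> u2
  u2 = 0 | 0 → ·
LTS(Q): 3 reachable states
  v0 = c.a.(0 | 0) → ··c··> v1
  v1 = a.(0 | 0) → ··a··> v2
  v2 = 0 | 0 → ·
Trace ⟨a⟩ through P, begin at {u0}:
  step 1 (a): {u1}
  P completes σ.
Trace ⟨a⟩ through Q, begin at {v0}:
  step 1 (a): no successor for Q

a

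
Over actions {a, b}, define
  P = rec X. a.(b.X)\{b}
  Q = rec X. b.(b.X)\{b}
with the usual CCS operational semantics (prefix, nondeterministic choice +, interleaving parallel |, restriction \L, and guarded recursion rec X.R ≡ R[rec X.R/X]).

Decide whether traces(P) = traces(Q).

LTS(P): 2 reachable states
  u0 = rec X. a.(b.X)\{b} → =a=> u1
  u1 = (b.(rec X. a.(b.X)\{b}))\{b} → deadlocked
LTS(Q): 2 reachable states
  v0 = rec X. b.(b.X)\{b} → =b=> v1
  v1 = (b.(rec X. b.(b.X)\{b}))\{b} → deadlocked
Trace ⟨a⟩ through P, begin at {u0}:
  step 1 (a): {u1}
  P completes σ.
Trace ⟨a⟩ through Q, begin at {v0}:
  step 1 (a): ∅ (Q stuck)

NO — witness ⟨a⟩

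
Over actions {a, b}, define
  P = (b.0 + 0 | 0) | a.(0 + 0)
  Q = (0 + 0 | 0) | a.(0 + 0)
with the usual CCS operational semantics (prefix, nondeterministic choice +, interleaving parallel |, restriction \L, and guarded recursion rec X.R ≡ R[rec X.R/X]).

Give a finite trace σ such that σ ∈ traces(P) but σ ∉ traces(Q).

b

Reachable graph of P (4 states):
  m0 = (b.0 + 0 | 0) | a.(0 + 0) :: =a=> m1, =b=> m2
  m1 = (b.0 + 0 | 0) | (0 + 0) :: =b=> m3
  m2 = 0 | a.(0 + 0) :: =a=> m3
  m3 = 0 | (0 + 0) :: stopped
Reachable graph of Q (2 states):
  n0 = (0 + 0 | 0) | a.(0 + 0) :: =a=> n1
  n1 = (0 + 0 | 0) | (0 + 0) :: stopped
Trace ⟨b⟩ through P, begin at {m0}:
  [1] b ⇒ {m2}
  P completes σ.
Trace ⟨b⟩ through Q, begin at {n0}:
  [1] b ⇒ ∅  — Q cannot continue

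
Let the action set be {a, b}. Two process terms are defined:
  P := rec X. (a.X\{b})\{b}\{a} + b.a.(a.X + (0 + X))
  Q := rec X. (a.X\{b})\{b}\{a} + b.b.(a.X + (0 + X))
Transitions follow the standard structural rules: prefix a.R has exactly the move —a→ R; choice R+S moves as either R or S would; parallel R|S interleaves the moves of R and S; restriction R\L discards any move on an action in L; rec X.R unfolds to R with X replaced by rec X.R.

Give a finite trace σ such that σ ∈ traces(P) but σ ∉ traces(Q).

ba

Reachable graph of P (3 states):
  m0 = rec X. (a.X\{b})\{b}\{a} + b.a.(a.X + (0 + X)) :: —b→ m1
  m1 = a.(a.(rec X. (a.X\{b})\{b}\{a} + b.a.(a.X + (0 + X))) + (0 + (rec X. (a.X\{b})\{b}\{a} + b.a.(a.X + (0 + X))))) :: —a→ m2
  m2 = a.(rec X. (a.X\{b})\{b}\{a} + b.a.(a.X + (0 + X))) + (0 + (rec X. (a.X\{b})\{b}\{a} + b.a.(a.X + (0 + X)))) :: —a→ m0, —b→ m1
Reachable graph of Q (3 states):
  n0 = rec X. (a.X\{b})\{b}\{a} + b.b.(a.X + (0 + X)) :: —b→ n1
  n1 = b.(a.(rec X. (a.X\{b})\{b}\{a} + b.b.(a.X + (0 + X))) + (0 + (rec X. (a.X\{b})\{b}\{a} + b.b.(a.X + (0 + X))))) :: —b→ n2
  n2 = a.(rec X. (a.X\{b})\{b}\{a} + b.b.(a.X + (0 + X))) + (0 + (rec X. (a.X\{b})\{b}\{a} + b.b.(a.X + (0 + X)))) :: —a→ n0, —b→ n1
Trace ⟨ba⟩ through P, begin at {m0}:
  [1] b ⇒ {m1}
  [2] a ⇒ {m2}
  ✓ P
Trace ⟨ba⟩ through Q, begin at {n0}:
  [1] b ⇒ {n1}
  [2] a ⇒ ∅ (Q stuck)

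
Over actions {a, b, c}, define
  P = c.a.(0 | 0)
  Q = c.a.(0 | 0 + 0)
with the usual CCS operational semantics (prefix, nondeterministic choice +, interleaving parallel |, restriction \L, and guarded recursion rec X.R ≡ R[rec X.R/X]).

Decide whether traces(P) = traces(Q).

trace-equivalent

LTS(P): 3 reachable states
  u0 = c.a.(0 | 0) → -c-> u1
  u1 = a.(0 | 0) → -a-> u2
  u2 = 0 | 0 → (no moves)
LTS(Q): 3 reachable states
  v0 = c.a.(0 | 0 + 0) → -c-> v1
  v1 = a.(0 | 0 + 0) → -a-> v2
  v2 = 0 | 0 + 0 → (no moves)
Coarsest stable partition (strong bisimilarity classes):
  B0 = {u0, v0}
  B1 = {u1, v1}
  B2 = {u2, v2}
u0 ∈ B0, v0 ∈ B0 → same block
Bisimilar ⇒ trace-equivalent.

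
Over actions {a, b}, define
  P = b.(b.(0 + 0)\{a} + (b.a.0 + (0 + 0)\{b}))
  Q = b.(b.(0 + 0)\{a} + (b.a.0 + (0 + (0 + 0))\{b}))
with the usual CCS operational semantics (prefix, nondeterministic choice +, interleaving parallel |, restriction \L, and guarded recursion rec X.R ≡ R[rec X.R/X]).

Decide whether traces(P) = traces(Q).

P's transition system — 5 states:
  m0 = b.(b.(0 + 0)\{a} + (b.a.0 + (0 + 0)\{b})) ⊢ ··b··> m1
  m1 = b.(0 + 0)\{a} + (b.a.0 + (0 + 0)\{b}) ⊢ ··b··> m2, ··b··> m3
  m2 = (0 + 0)\{a} ⊢ (no moves)
  m3 = a.0 ⊢ ··a··> m4
  m4 = 0 ⊢ (no moves)
Q's transition system — 5 states:
  n0 = b.(b.(0 + 0)\{a} + (b.a.0 + (0 + (0 + 0))\{b})) ⊢ ··b··> n1
  n1 = b.(0 + 0)\{a} + (b.a.0 + (0 + (0 + 0))\{b}) ⊢ ··b··> n2, ··b··> n3
  n2 = (0 + 0)\{a} ⊢ (no moves)
  n3 = a.0 ⊢ ··a··> n4
  n4 = 0 ⊢ (no moves)
Partition-refinement fixed point:
  B0 = {m0, n0}
  B1 = {m1, n1}
  B2 = {m3, n3}
  B3 = {m2, m4, n2, n4}
m0 ∈ B0, n0 ∈ B0 → same block
Bisimilar ⇒ trace-equivalent.

traces(P) = traces(Q)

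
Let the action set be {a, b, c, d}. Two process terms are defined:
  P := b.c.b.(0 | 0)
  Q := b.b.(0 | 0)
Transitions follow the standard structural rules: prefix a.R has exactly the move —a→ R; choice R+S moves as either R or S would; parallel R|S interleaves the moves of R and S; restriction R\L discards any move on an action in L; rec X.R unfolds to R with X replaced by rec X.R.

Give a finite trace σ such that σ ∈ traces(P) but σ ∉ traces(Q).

bc

Reachable graph of P (4 states):
  s0 = b.c.b.(0 | 0) | -b-> s1
  s1 = c.b.(0 | 0) | -c-> s2
  s2 = b.(0 | 0) | -b-> s3
  s3 = 0 | 0 | deadlocked
Reachable graph of Q (3 states):
  t0 = b.b.(0 | 0) | -b-> t1
  t1 = b.(0 | 0) | -b-> t2
  t2 = 0 | 0 | deadlocked
Trace ⟨bc⟩ through P, begin at {s0}:
  after b @ step 1: {s1}
  after c @ step 2: {s2}
  P completes σ.
Trace ⟨bc⟩ through Q, begin at {t0}:
  after b @ step 1: {t1}
  after c @ step 2: ∅  — Q cannot continue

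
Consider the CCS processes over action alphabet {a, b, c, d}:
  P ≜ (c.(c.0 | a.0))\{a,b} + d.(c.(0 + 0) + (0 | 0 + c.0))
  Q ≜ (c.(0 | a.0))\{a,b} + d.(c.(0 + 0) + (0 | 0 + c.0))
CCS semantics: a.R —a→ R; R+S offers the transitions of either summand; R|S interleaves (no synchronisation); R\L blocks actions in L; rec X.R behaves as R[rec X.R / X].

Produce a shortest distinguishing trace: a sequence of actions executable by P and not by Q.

LTS(P): 6 reachable states
  m0 = (c.(c.0 | a.0))\{a,b} + d.(c.(0 + 0) + (0 | 0 + c.0)) → —c→ m1, —d→ m2
  m1 = (c.0 | a.0)\{a,b} → —c→ m3
  m2 = c.(0 + 0) + (0 | 0 + c.0) → —c→ m4, —c→ m5
  m3 = (0 | a.0)\{a,b} → ∅
  m4 = 0 → ∅
  m5 = 0 + 0 → ∅
LTS(Q): 5 reachable states
  n0 = (c.(0 | a.0))\{a,b} + d.(c.(0 + 0) + (0 | 0 + c.0)) → —c→ n1, —d→ n2
  n1 = (0 | a.0)\{a,b} → ∅
  n2 = c.(0 + 0) + (0 | 0 + c.0) → —c→ n3, —c→ n4
  n3 = 0 → ∅
  n4 = 0 + 0 → ∅
Run σ = ⟨cc⟩ on P: start {m0}
  step 1 (c): {m1}
  step 2 (c): {m3}
  — P admits the full trace.
Run σ = ⟨cc⟩ on Q: start {n0}
  step 1 (c): {n1}
  step 2 (c): no successor for Q

cc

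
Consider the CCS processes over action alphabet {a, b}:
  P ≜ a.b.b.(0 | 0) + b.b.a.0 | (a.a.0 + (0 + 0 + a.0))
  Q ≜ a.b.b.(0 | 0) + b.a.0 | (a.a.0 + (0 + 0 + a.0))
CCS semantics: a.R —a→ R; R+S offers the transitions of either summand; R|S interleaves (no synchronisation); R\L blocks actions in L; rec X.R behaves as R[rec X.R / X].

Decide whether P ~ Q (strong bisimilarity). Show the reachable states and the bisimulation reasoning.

Reachable graph of P (14 states):
  u0 = a.b.b.(0 | 0) + b.b.a.0 | (a.a.0 + (0 + 0 + a.0)) | =a=> u1, =a=> u2, =a=> u3, =b=> u4
  u1 = b.b.(0 | 0) | =b=> u5
  u2 = b.b.a.0 | 0 | =b=> u6
  u3 = b.b.a.0 | a.0 | =a=> u2, =b=> u7
  u4 = b.a.0 | (a.a.0 + (0 + 0 + a.0)) | =a=> u6, =a=> u7, =b=> u8
  u5 = b.(0 | 0) | =b=> u9
  u6 = b.a.0 | 0 | =b=> u10
  u7 = b.a.0 | a.0 | =a=> u6, =b=> u11
  u8 = a.0 | (a.a.0 + (0 + 0 + a.0)) | =a=> u10, =a=> u11, =a=> u12
  u9 = 0 | 0 | (no moves)
  u10 = a.0 | 0 | =a=> u9
  u11 = a.0 | a.0 | =a=> u10, =a=> u13
  u12 = 0 | (a.a.0 + (0 + 0 + a.0)) | =a=> u13, =a=> u9
  u13 = 0 | a.0 | =a=> u9
Reachable graph of Q (11 states):
  v0 = a.b.b.(0 | 0) + b.a.0 | (a.a.0 + (0 + 0 + a.0)) | =a=> v1, =a=> v2, =a=> v3, =b=> v4
  v1 = b.a.0 | 0 | =b=> v5
  v2 = b.a.0 | a.0 | =a=> v1, =b=> v6
  v3 = b.b.(0 | 0) | =b=> v7
  v4 = a.0 | (a.a.0 + (0 + 0 + a.0)) | =a=> v5, =a=> v6, =a=> v8
  v5 = a.0 | 0 | =a=> v9
  v6 = a.0 | a.0 | =a=> v10, =a=> v5
  v7 = b.(0 | 0) | =b=> v9
  v8 = 0 | (a.a.0 + (0 + 0 + a.0)) | =a=> v10, =a=> v9
  v9 = 0 | 0 | (no moves)
  v10 = 0 | a.0 | =a=> v9
Partition-refinement fixed point:
  B0 = {u0}
  B1 = {u3}
  B2 = {u2}
  B3 = {u6, v1}
  B4 = {u10, u13, v10, v5}
  B5 = {u9, v9}
  B6 = {u7, v2}
  B7 = {u11, v6}
  B8 = {u4}
  B9 = {u8, v4}
  B10 = {u12, v8}
  B11 = {u1, v3}
  B12 = {u5, v7}
  B13 = {v0}
u0 ∈ B0, v0 ∈ B13 → different blocks

P ≁ Q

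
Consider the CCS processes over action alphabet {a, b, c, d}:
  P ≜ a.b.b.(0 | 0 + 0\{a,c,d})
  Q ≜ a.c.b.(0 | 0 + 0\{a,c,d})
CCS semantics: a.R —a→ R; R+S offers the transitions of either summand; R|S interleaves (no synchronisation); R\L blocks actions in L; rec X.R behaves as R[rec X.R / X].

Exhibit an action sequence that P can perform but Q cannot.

ab

P's transition system — 4 states:
  s0 = a.b.b.(0 | 0 + 0\{a,c,d}) has moves —a→ s1
  s1 = b.b.(0 | 0 + 0\{a,c,d}) has moves —b→ s2
  s2 = b.(0 | 0 + 0\{a,c,d}) has moves —b→ s3
  s3 = 0 | 0 + 0\{a,c,d} has moves stopped
Q's transition system — 4 states:
  t0 = a.c.b.(0 | 0 + 0\{a,c,d}) has moves —a→ t1
  t1 = c.b.(0 | 0 + 0\{a,c,d}) has moves —c→ t2
  t2 = b.(0 | 0 + 0\{a,c,d}) has moves —b→ t3
  t3 = 0 | 0 + 0\{a,c,d} has moves stopped
Trace ⟨ab⟩ through P, begin at {s0}:
  after a @ step 1: {s1}
  after b @ step 2: {s2}
  P completes σ.
Trace ⟨ab⟩ through Q, begin at {t0}:
  after a @ step 1: {t1}
  after b @ step 2: no successor for Q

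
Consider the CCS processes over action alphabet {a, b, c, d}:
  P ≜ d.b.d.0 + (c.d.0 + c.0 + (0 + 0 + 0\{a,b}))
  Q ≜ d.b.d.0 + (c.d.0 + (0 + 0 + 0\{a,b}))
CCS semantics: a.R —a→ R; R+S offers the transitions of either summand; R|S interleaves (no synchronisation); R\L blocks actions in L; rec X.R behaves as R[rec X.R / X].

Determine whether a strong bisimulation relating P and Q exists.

not bisimilar

P's transition system — 4 states:
  p0 = d.b.d.0 + (c.d.0 + c.0 + (0 + 0 + 0\{a,b})) ⊢ ··c··> p1, ··c··> p2, ··d··> p3
  p1 = 0 ⊢ (no moves)
  p2 = d.0 ⊢ ··d··> p1
  p3 = b.d.0 ⊢ ··b··> p2
Q's transition system — 4 states:
  q0 = d.b.d.0 + (c.d.0 + (0 + 0 + 0\{a,b})) ⊢ ··c··> q1, ··d··> q2
  q1 = d.0 ⊢ ··d··> q3
  q2 = b.d.0 ⊢ ··b··> q1
  q3 = 0 ⊢ (no moves)
Bisimilarity quotient blocks:
  B0 = {p0}
  B1 = {p3, q2}
  B2 = {p2, q1}
  B3 = {p1, q3}
  B4 = {q0}
p0 ∈ B0, q0 ∈ B4 → different blocks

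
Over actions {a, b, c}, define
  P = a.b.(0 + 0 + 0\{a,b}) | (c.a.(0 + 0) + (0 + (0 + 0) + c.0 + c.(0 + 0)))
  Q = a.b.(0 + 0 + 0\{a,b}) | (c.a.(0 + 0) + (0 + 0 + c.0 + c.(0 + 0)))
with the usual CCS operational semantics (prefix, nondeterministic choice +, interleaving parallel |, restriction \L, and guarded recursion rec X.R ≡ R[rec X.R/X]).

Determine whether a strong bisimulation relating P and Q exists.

YES

LTS(P): 12 reachable states
  m0 = a.b.(0 + 0 + 0\{a,b}) | (c.a.(0 + 0) + (0 + (0 + 0) + c.0 + c.(0 + 0))) | --a--▸ m1, --c--▸ m2, --c--▸ m3, --c--▸ m4
  m1 = b.(0 + 0 + 0\{a,b}) | (c.a.(0 + 0) + (0 + (0 + 0) + c.0 + c.(0 + 0))) | --b--▸ m5, --c--▸ m6, --c--▸ m7, --c--▸ m8
  m2 = a.b.(0 + 0 + 0\{a,b}) | (0 + 0) | --a--▸ m6
  m3 = a.b.(0 + 0 + 0\{a,b}) | 0 | --a--▸ m7
  m4 = a.b.(0 + 0 + 0\{a,b}) | a.(0 + 0) | --a--▸ m2, --a--▸ m8
  m5 = (0 + 0 + 0\{a,b}) | (c.a.(0 + 0) + (0 + (0 + 0) + c.0 + c.(0 + 0))) | --c--▸ m10, --c--▸ m11, --c--▸ m9
  m6 = b.(0 + 0 + 0\{a,b}) | (0 + 0) | --b--▸ m9
  m7 = b.(0 + 0 + 0\{a,b}) | 0 | --b--▸ m10
  m8 = b.(0 + 0 + 0\{a,b}) | a.(0 + 0) | --a--▸ m6, --b--▸ m11
  m9 = (0 + 0 + 0\{a,b}) | (0 + 0) | (no moves)
  m10 = (0 + 0 + 0\{a,b}) | 0 | (no moves)
  m11 = (0 + 0 + 0\{a,b}) | a.(0 + 0) | --a--▸ m9
LTS(Q): 12 reachable states
  n0 = a.b.(0 + 0 + 0\{a,b}) | (c.a.(0 + 0) + (0 + 0 + c.0 + c.(0 + 0))) | --a--▸ n1, --c--▸ n2, --c--▸ n3, --c--▸ n4
  n1 = b.(0 + 0 + 0\{a,b}) | (c.a.(0 + 0) + (0 + 0 + c.0 + c.(0 + 0))) | --b--▸ n5, --c--▸ n6, --c--▸ n7, --c--▸ n8
  n2 = a.b.(0 + 0 + 0\{a,b}) | (0 + 0) | --a--▸ n6
  n3 = a.b.(0 + 0 + 0\{a,b}) | 0 | --a--▸ n7
  n4 = a.b.(0 + 0 + 0\{a,b}) | a.(0 + 0) | --a--▸ n2, --a--▸ n8
  n5 = (0 + 0 + 0\{a,b}) | (c.a.(0 + 0) + (0 + 0 + c.0 + c.(0 + 0))) | --c--▸ n10, --c--▸ n11, --c--▸ n9
  n6 = b.(0 + 0 + 0\{a,b}) | (0 + 0) | --b--▸ n9
  n7 = b.(0 + 0 + 0\{a,b}) | 0 | --b--▸ n10
  n8 = b.(0 + 0 + 0\{a,b}) | a.(0 + 0) | --a--▸ n6, --b--▸ n11
  n9 = (0 + 0 + 0\{a,b}) | (0 + 0) | (no moves)
  n10 = (0 + 0 + 0\{a,b}) | 0 | (no moves)
  n11 = (0 + 0 + 0\{a,b}) | a.(0 + 0) | --a--▸ n9
Partition-refinement fixed point:
  B0 = {m0, n0}
  B1 = {m2, m3, n2, n3}
  B2 = {m6, m7, n6, n7}
  B3 = {m10, m9, n10, n9}
  B4 = {m1, n1}
  B5 = {m8, n8}
  B6 = {m11, n11}
  B7 = {m5, n5}
  B8 = {m4, n4}
m0 ∈ B0, n0 ∈ B0 → same block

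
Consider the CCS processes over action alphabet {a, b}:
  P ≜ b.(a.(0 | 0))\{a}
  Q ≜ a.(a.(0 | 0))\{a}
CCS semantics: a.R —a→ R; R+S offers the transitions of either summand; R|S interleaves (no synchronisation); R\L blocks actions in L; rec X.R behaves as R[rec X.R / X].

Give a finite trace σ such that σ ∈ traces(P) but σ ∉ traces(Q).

LTS(P): 2 reachable states
  s0 = b.(a.(0 | 0))\{a} has moves -b-> s1
  s1 = (a.(0 | 0))\{a} has moves ∅
LTS(Q): 2 reachable states
  t0 = a.(a.(0 | 0))\{a} has moves -a-> t1
  t1 = (a.(0 | 0))\{a} has moves ∅
Executing b from P (initial set {s0}):
  [1] b ⇒ {s1}
  ✓ P
Executing b from Q (initial set {t0}):
  [1] b ⇒ no successor for Q

b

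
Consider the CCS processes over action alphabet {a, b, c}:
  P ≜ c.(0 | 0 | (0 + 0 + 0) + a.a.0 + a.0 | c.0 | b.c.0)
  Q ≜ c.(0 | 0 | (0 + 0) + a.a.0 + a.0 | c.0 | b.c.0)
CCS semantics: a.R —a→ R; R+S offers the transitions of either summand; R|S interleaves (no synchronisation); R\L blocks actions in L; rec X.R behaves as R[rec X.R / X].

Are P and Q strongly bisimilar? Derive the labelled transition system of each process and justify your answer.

Reachable graph of P (15 states):
  p0 = c.(0 | 0 | (0 + 0 + 0) + a.a.0 + a.0 | c.0 | b.c.0) | --c--▸ p1
  p1 = 0 | 0 | (0 + 0 + 0) + a.a.0 + a.0 | c.0 | b.c.0 | --a--▸ p2, --a--▸ p3, --b--▸ p4, --c--▸ p5
  p2 = 0 | c.0 | b.c.0 | --b--▸ p6, --c--▸ p7
  p3 = a.0 | --a--▸ p8
  p4 = a.0 | c.0 | c.0 | --a--▸ p6, --c--▸ p10, --c--▸ p9
  p5 = a.0 | 0 | b.c.0 | --a--▸ p7, --b--▸ p9
  p6 = 0 | c.0 | c.0 | --c--▸ p11, --c--▸ p12
  p7 = 0 | 0 | b.c.0 | --b--▸ p11
  p8 = 0 | ∅
  p9 = a.0 | 0 | c.0 | --a--▸ p11, --c--▸ p13
  p10 = a.0 | c.0 | 0 | --a--▸ p12, --c--▸ p13
  p11 = 0 | 0 | c.0 | --c--▸ p14
  p12 = 0 | c.0 | 0 | --c--▸ p14
  p13 = a.0 | 0 | 0 | --a--▸ p14
  p14 = 0 | 0 | 0 | ∅
Reachable graph of Q (15 states):
  q0 = c.(0 | 0 | (0 + 0) + a.a.0 + a.0 | c.0 | b.c.0) | --c--▸ q1
  q1 = 0 | 0 | (0 + 0) + a.a.0 + a.0 | c.0 | b.c.0 | --a--▸ q2, --a--▸ q3, --b--▸ q4, --c--▸ q5
  q2 = 0 | c.0 | b.c.0 | --b--▸ q6, --c--▸ q7
  q3 = a.0 | --a--▸ q8
  q4 = a.0 | c.0 | c.0 | --a--▸ q6, --c--▸ q10, --c--▸ q9
  q5 = a.0 | 0 | b.c.0 | --a--▸ q7, --b--▸ q9
  q6 = 0 | c.0 | c.0 | --c--▸ q11, --c--▸ q12
  q7 = 0 | 0 | b.c.0 | --b--▸ q11
  q8 = 0 | ∅
  q9 = a.0 | 0 | c.0 | --a--▸ q11, --c--▸ q13
  q10 = a.0 | c.0 | 0 | --a--▸ q12, --c--▸ q13
  q11 = 0 | 0 | c.0 | --c--▸ q14
  q12 = 0 | c.0 | 0 | --c--▸ q14
  q13 = a.0 | 0 | 0 | --a--▸ q14
  q14 = 0 | 0 | 0 | ∅
Bisimilarity quotient blocks:
  B0 = {p0, q0}
  B1 = {p1, q1}
  B2 = {p2, q2}
  B3 = {p7, q7}
  B4 = {p11, p12, q11, q12}
  B5 = {p14, p8, q14, q8}
  B6 = {p6, q6}
  B7 = {p4, q4}
  B8 = {p10, p9, q10, q9}
  B9 = {p13, p3, q13, q3}
  B10 = {p5, q5}
p0 ∈ B0, q0 ∈ B0 → same block

YES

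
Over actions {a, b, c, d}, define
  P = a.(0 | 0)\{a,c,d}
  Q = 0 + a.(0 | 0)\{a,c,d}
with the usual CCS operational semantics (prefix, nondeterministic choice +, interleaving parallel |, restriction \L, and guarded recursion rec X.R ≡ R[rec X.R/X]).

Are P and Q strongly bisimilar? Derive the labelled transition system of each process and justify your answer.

LTS(P): 2 reachable states
  u0 = a.(0 | 0)\{a,c,d} :: -a-> u1
  u1 = (0 | 0)\{a,c,d} :: ·
LTS(Q): 2 reachable states
  v0 = 0 + a.(0 | 0)\{a,c,d} :: -a-> v1
  v1 = (0 | 0)\{a,c,d} :: ·
Coarsest stable partition (strong bisimilarity classes):
  B0 = {u0, v0}
  B1 = {u1, v1}
u0 ∈ B0, v0 ∈ B0 → same block

P ~ Q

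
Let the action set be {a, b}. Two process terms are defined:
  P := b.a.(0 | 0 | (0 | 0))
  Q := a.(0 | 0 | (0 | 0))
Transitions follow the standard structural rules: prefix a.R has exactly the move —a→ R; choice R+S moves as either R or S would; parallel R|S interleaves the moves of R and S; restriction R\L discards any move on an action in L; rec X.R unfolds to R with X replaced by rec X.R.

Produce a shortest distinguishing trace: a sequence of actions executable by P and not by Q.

b

LTS(P): 3 reachable states
  m0 = b.a.(0 | 0 | (0 | 0)) → --b--▸ m1
  m1 = a.(0 | 0 | (0 | 0)) → --a--▸ m2
  m2 = 0 | 0 | (0 | 0) → ·
LTS(Q): 2 reachable states
  n0 = a.(0 | 0 | (0 | 0)) → --a--▸ n1
  n1 = 0 | 0 | (0 | 0) → ·
Executing b from P (initial set {m0}):
  after b @ step 1: {m1}
  — P admits the full trace.
Executing b from Q (initial set {n0}):
  after b @ step 1: ∅  — Q cannot continue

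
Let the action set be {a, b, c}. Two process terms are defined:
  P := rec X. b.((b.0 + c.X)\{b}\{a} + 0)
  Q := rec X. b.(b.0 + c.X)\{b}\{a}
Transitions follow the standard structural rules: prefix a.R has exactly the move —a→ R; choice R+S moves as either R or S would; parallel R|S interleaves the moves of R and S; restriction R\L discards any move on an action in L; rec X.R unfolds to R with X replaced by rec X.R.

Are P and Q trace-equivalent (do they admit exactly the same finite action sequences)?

Reachable graph of P (3 states):
  p0 = rec X. b.((b.0 + c.X)\{b}\{a} + 0) ⊢ —b→ p1
  p1 = (b.0 + c.(rec X. b.((b.0 + c.X)\{b}\{a} + 0)))\{b}\{a} + 0 ⊢ —c→ p2
  p2 = (rec X. b.((b.0 + c.X)\{b}\{a} + 0))\{b}\{a} ⊢ stopped
Reachable graph of Q (3 states):
  q0 = rec X. b.(b.0 + c.X)\{b}\{a} ⊢ —b→ q1
  q1 = (b.0 + c.(rec X. b.(b.0 + c.X)\{b}\{a}))\{b}\{a} ⊢ —c→ q2
  q2 = (rec X. b.(b.0 + c.X)\{b}\{a})\{b}\{a} ⊢ stopped
Bisimilarity quotient blocks:
  B0 = {p0, q0}
  B1 = {p1, q1}
  B2 = {p2, q2}
p0 ∈ B0, q0 ∈ B0 → same block
Bisimilar ⇒ trace-equivalent.

trace-equivalent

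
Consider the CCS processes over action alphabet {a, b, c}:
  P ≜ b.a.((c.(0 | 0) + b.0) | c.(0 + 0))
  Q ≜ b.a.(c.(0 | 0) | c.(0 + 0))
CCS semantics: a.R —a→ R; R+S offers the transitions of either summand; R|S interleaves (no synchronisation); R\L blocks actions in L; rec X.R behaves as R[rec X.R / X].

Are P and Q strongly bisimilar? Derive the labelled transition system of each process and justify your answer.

not bisimilar

P's transition system — 8 states:
  u0 = b.a.((c.(0 | 0) + b.0) | c.(0 + 0)) :: --b--▸ u1
  u1 = a.((c.(0 | 0) + b.0) | c.(0 + 0)) :: --a--▸ u2
  u2 = (c.(0 | 0) + b.0) | c.(0 + 0) :: --b--▸ u3, --c--▸ u4, --c--▸ u5
  u3 = 0 | c.(0 + 0) :: --c--▸ u6
  u4 = (c.(0 | 0) + b.0) | (0 + 0) :: --b--▸ u6, --c--▸ u7
  u5 = 0 | 0 | c.(0 + 0) :: --c--▸ u7
  u6 = 0 | (0 + 0) :: ·
  u7 = 0 | 0 | (0 + 0) :: ·
Q's transition system — 6 states:
  v0 = b.a.(c.(0 | 0) | c.(0 + 0)) :: --b--▸ v1
  v1 = a.(c.(0 | 0) | c.(0 + 0)) :: --a--▸ v2
  v2 = c.(0 | 0) | c.(0 + 0) :: --c--▸ v3, --c--▸ v4
  v3 = 0 | 0 | c.(0 + 0) :: --c--▸ v5
  v4 = c.(0 | 0) | (0 + 0) :: --c--▸ v5
  v5 = 0 | 0 | (0 + 0) :: ·
Bisimilarity quotient blocks:
  B0 = {u0}
  B1 = {u1}
  B2 = {u2}
  B3 = {u4}
  B4 = {u6, u7, v5}
  B5 = {u3, u5, v3, v4}
  B6 = {v0}
  B7 = {v1}
  B8 = {v2}
u0 ∈ B0, v0 ∈ B6 → different blocks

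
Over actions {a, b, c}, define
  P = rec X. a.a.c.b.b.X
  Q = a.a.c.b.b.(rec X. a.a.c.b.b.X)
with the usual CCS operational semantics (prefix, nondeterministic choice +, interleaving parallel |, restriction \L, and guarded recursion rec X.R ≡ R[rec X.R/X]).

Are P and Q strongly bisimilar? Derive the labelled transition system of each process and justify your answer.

YES

LTS(P): 5 reachable states
  u0 = rec X. a.a.c.b.b.X :: =a=> u1
  u1 = a.c.b.b.(rec X. a.a.c.b.b.X) :: =a=> u2
  u2 = c.b.b.(rec X. a.a.c.b.b.X) :: =c=> u3
  u3 = b.b.(rec X. a.a.c.b.b.X) :: =b=> u4
  u4 = b.(rec X. a.a.c.b.b.X) :: =b=> u0
LTS(Q): 6 reachable states
  v0 = a.a.c.b.b.(rec X. a.a.c.b.b.X) :: =a=> v1
  v1 = a.c.b.b.(rec X. a.a.c.b.b.X) :: =a=> v2
  v2 = c.b.b.(rec X. a.a.c.b.b.X) :: =c=> v3
  v3 = b.b.(rec X. a.a.c.b.b.X) :: =b=> v4
  v4 = b.(rec X. a.a.c.b.b.X) :: =b=> v5
  v5 = rec X. a.a.c.b.b.X :: =a=> v1
Coarsest stable partition (strong bisimilarity classes):
  B0 = {u0, v0, v5}
  B1 = {u1, v1}
  B2 = {u2, v2}
  B3 = {u3, v3}
  B4 = {u4, v4}
u0 ∈ B0, v0 ∈ B0 → same block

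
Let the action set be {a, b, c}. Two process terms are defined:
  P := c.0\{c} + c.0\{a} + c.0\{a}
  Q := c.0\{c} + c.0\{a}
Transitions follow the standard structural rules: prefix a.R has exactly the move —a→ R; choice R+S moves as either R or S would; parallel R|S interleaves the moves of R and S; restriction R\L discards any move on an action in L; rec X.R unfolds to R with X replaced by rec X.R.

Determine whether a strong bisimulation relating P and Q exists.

P ~ Q

P's transition system — 3 states:
  u0 = c.0\{c} + c.0\{a} + c.0\{a} | -c-> u1, -c-> u2
  u1 = 0\{a} | ∅
  u2 = 0\{c} | ∅
Q's transition system — 3 states:
  v0 = c.0\{c} + c.0\{a} | -c-> v1, -c-> v2
  v1 = 0\{a} | ∅
  v2 = 0\{c} | ∅
Bisimilarity quotient blocks:
  B0 = {u0, v0}
  B1 = {u1, u2, v1, v2}
u0 ∈ B0, v0 ∈ B0 → same block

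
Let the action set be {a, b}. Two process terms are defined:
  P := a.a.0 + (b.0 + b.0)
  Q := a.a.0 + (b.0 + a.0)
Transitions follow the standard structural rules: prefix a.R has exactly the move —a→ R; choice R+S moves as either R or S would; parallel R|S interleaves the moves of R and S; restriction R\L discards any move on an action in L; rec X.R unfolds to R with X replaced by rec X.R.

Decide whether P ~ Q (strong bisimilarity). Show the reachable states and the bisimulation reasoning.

P's transition system — 3 states:
  p0 = a.a.0 + (b.0 + b.0) :: -a-> p1, -b-> p2
  p1 = a.0 :: -a-> p2
  p2 = 0 :: stopped
Q's transition system — 3 states:
  q0 = a.a.0 + (b.0 + a.0) :: -a-> q1, -a-> q2, -b-> q1
  q1 = 0 :: stopped
  q2 = a.0 :: -a-> q1
Partition-refinement fixed point:
  B0 = {p0}
  B1 = {p2, q1}
  B2 = {p1, q2}
  B3 = {q0}
p0 ∈ B0, q0 ∈ B3 → different blocks

not bisimilar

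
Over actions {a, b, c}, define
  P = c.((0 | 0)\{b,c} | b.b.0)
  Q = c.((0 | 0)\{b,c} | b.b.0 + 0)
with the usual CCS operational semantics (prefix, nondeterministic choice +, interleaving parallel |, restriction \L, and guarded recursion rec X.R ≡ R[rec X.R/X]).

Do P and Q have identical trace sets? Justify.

LTS(P): 4 reachable states
  u0 = c.((0 | 0)\{b,c} | b.b.0) ⊢ --c--▸ u1
  u1 = (0 | 0)\{b,c} | b.b.0 ⊢ --b--▸ u2
  u2 = (0 | 0)\{b,c} | b.0 ⊢ --b--▸ u3
  u3 = (0 | 0)\{b,c} | 0 ⊢ ·
LTS(Q): 4 reachable states
  v0 = c.((0 | 0)\{b,c} | b.b.0 + 0) ⊢ --c--▸ v1
  v1 = (0 | 0)\{b,c} | b.b.0 + 0 ⊢ --b--▸ v2
  v2 = (0 | 0)\{b,c} | b.0 ⊢ --b--▸ v3
  v3 = (0 | 0)\{b,c} | 0 ⊢ ·
Bisimilarity quotient blocks:
  B0 = {u0, v0}
  B1 = {u1, v1}
  B2 = {u2, v2}
  B3 = {u3, v3}
u0 ∈ B0, v0 ∈ B0 → same block
Bisimilar ⇒ trace-equivalent.

trace-equivalent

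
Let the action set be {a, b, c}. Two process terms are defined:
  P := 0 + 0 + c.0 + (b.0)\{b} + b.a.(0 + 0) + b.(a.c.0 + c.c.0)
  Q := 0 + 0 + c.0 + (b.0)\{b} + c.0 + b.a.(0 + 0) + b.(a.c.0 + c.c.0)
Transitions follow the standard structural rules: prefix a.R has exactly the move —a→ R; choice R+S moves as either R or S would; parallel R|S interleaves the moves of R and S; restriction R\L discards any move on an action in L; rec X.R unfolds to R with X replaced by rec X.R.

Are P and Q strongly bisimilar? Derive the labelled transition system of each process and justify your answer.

LTS(P): 6 reachable states
  p0 = 0 + 0 + c.0 + (b.0)\{b} + b.a.(0 + 0) + b.(a.c.0 + c.c.0) | —b→ p1, —b→ p2, —c→ p3
  p1 = a.(0 + 0) | —a→ p4
  p2 = a.c.0 + c.c.0 | —a→ p5, —c→ p5
  p3 = 0 | deadlocked
  p4 = 0 + 0 | deadlocked
  p5 = c.0 | —c→ p3
LTS(Q): 6 reachable states
  q0 = 0 + 0 + c.0 + (b.0)\{b} + c.0 + b.a.(0 + 0) + b.(a.c.0 + c.c.0) | —b→ q1, —b→ q2, —c→ q3
  q1 = a.(0 + 0) | —a→ q4
  q2 = a.c.0 + c.c.0 | —a→ q5, —c→ q5
  q3 = 0 | deadlocked
  q4 = 0 + 0 | deadlocked
  q5 = c.0 | —c→ q3
Partition-refinement fixed point:
  B0 = {p0, q0}
  B1 = {p2, q2}
  B2 = {p5, q5}
  B3 = {p3, p4, q3, q4}
  B4 = {p1, q1}
p0 ∈ B0, q0 ∈ B0 → same block

bisimilar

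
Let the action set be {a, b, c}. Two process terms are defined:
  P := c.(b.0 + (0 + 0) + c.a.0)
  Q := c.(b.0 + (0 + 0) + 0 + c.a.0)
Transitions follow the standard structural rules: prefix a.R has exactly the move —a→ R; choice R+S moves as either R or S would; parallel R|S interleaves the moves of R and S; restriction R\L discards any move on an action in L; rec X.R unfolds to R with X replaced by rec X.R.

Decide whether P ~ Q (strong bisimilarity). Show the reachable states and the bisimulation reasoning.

P's transition system — 4 states:
  m0 = c.(b.0 + (0 + 0) + c.a.0) ⊢ -c-> m1
  m1 = b.0 + (0 + 0) + c.a.0 ⊢ -b-> m2, -c-> m3
  m2 = 0 ⊢ (no moves)
  m3 = a.0 ⊢ -a-> m2
Q's transition system — 4 states:
  n0 = c.(b.0 + (0 + 0) + 0 + c.a.0) ⊢ -c-> n1
  n1 = b.0 + (0 + 0) + 0 + c.a.0 ⊢ -b-> n2, -c-> n3
  n2 = 0 ⊢ (no moves)
  n3 = a.0 ⊢ -a-> n2
Partition-refinement fixed point:
  B0 = {m0, n0}
  B1 = {m1, n1}
  B2 = {m3, n3}
  B3 = {m2, n2}
m0 ∈ B0, n0 ∈ B0 → same block

bisimilar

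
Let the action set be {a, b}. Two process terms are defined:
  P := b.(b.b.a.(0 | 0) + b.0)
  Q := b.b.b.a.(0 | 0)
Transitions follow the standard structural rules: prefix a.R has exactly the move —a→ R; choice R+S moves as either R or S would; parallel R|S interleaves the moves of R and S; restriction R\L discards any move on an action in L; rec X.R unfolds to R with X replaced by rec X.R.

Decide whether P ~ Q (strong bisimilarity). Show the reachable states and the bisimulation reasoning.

NO

Reachable graph of P (6 states):
  m0 = b.(b.b.a.(0 | 0) + b.0) | --b--▸ m1
  m1 = b.b.a.(0 | 0) + b.0 | --b--▸ m2, --b--▸ m3
  m2 = 0 | ·
  m3 = b.a.(0 | 0) | --b--▸ m4
  m4 = a.(0 | 0) | --a--▸ m5
  m5 = 0 | 0 | ·
Reachable graph of Q (5 states):
  n0 = b.b.b.a.(0 | 0) | --b--▸ n1
  n1 = b.b.a.(0 | 0) | --b--▸ n2
  n2 = b.a.(0 | 0) | --b--▸ n3
  n3 = a.(0 | 0) | --a--▸ n4
  n4 = 0 | 0 | ·
Partition-refinement fixed point:
  B0 = {m0}
  B1 = {m1}
  B2 = {m3, n2}
  B3 = {m4, n3}
  B4 = {m2, m5, n4}
  B5 = {n0}
  B6 = {n1}
m0 ∈ B0, n0 ∈ B5 → different blocks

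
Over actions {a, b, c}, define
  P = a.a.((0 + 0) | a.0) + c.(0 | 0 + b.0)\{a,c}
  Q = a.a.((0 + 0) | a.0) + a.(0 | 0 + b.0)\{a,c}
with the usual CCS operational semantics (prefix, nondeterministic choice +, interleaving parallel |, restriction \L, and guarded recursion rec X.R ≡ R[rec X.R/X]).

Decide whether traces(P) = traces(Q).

LTS(P): 6 reachable states
  p0 = a.a.((0 + 0) | a.0) + c.(0 | 0 + b.0)\{a,c} has moves =a=> p1, =c=> p2
  p1 = a.((0 + 0) | a.0) has moves =a=> p3
  p2 = (0 | 0 + b.0)\{a,c} has moves =b=> p4
  p3 = (0 + 0) | a.0 has moves =a=> p5
  p4 = 0\{a,c} has moves stopped
  p5 = (0 + 0) | 0 has moves stopped
LTS(Q): 6 reachable states
  q0 = a.a.((0 + 0) | a.0) + a.(0 | 0 + b.0)\{a,c} has moves =a=> q1, =a=> q2
  q1 = (0 | 0 + b.0)\{a,c} has moves =b=> q3
  q2 = a.((0 + 0) | a.0) has moves =a=> q4
  q3 = 0\{a,c} has moves stopped
  q4 = (0 + 0) | a.0 has moves =a=> q5
  q5 = (0 + 0) | 0 has moves stopped
Trace ⟨c⟩ through P, begin at {p0}:
  step 1 (c): {p2}
  — P admits the full trace.
Trace ⟨c⟩ through Q, begin at {q0}:
  step 1 (c): ∅ (Q stuck)

trace-distinct — witness ⟨c⟩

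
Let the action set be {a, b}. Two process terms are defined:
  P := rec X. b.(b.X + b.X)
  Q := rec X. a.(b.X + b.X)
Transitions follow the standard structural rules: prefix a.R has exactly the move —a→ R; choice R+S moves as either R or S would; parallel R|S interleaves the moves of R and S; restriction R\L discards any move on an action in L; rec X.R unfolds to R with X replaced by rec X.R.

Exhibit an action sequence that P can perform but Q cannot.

P's transition system — 2 states:
  p0 = rec X. b.(b.X + b.X) | --b--▸ p1
  p1 = b.(rec X. b.(b.X + b.X)) + b.(rec X. b.(b.X + b.X)) | --b--▸ p0
Q's transition system — 2 states:
  q0 = rec X. a.(b.X + b.X) | --a--▸ q1
  q1 = b.(rec X. a.(b.X + b.X)) + b.(rec X. a.(b.X + b.X)) | --b--▸ q0
Executing b from P (initial set {p0}):
  [1] b ⇒ {p1}
  P completes σ.
Executing b from Q (initial set {q0}):
  [1] b ⇒ no successor for Q

b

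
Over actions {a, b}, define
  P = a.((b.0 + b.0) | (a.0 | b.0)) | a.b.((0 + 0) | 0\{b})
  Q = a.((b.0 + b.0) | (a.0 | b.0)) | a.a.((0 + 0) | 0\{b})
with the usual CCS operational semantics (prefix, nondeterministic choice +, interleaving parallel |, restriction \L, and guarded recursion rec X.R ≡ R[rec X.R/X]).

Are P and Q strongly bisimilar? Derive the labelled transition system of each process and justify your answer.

Reachable graph of P (27 states):
  s0 = a.((b.0 + b.0) | (a.0 | b.0)) | a.b.((0 + 0) | 0\{b}) :: =a=> s1, =a=> s2
  s1 = (b.0 + b.0) | (a.0 | b.0) | a.b.((0 + 0) | 0\{b}) :: =a=> s3, =a=> s4, =b=> s5, =b=> s6
  s2 = a.((b.0 + b.0) | (a.0 | b.0)) | b.((0 + 0) | 0\{b}) :: =a=> s4, =b=> s7
  s3 = (b.0 + b.0) | (0 | b.0) | a.b.((0 + 0) | 0\{b}) :: =a=> s8, =b=> s10, =b=> s9
  s4 = (b.0 + b.0) | (a.0 | b.0) | b.((0 + 0) | 0\{b}) :: =a=> s8, =b=> s11, =b=> s12, =b=> s13
  s5 = (b.0 + b.0) | (a.0 | 0) | a.b.((0 + 0) | 0\{b}) :: =a=> s11, =a=> s9, =b=> s14
  s6 = 0 | (a.0 | b.0) | a.b.((0 + 0) | 0\{b}) :: =a=> s10, =a=> s13, =b=> s14
  s7 = a.((b.0 + b.0) | (a.0 | b.0)) | ((0 + 0) | 0\{b}) :: =a=> s12
  s8 = (b.0 + b.0) | (0 | b.0) | b.((0 + 0) | 0\{b}) :: =b=> s15, =b=> s16, =b=> s17
  s9 = (b.0 + b.0) | (0 | 0) | a.b.((0 + 0) | 0\{b}) :: =a=> s15, =b=> s18
  s10 = 0 | (0 | b.0) | a.b.((0 + 0) | 0\{b}) :: =a=> s17, =b=> s18
  s11 = (b.0 + b.0) | (a.0 | 0) | b.((0 + 0) | 0\{b}) :: =a=> s15, =b=> s19, =b=> s20
  s12 = (b.0 + b.0) | (a.0 | b.0) | ((0 + 0) | 0\{b}) :: =a=> s16, =b=> s19, =b=> s21
  s13 = 0 | (a.0 | b.0) | b.((0 + 0) | 0\{b}) :: =a=> s17, =b=> s20, =b=> s21
  s14 = 0 | (a.0 | 0) | a.b.((0 + 0) | 0\{b}) :: =a=> s18, =a=> s20
  s15 = (b.0 + b.0) | (0 | 0) | b.((0 + 0) | 0\{b}) :: =b=> s22, =b=> s23
  s16 = (b.0 + b.0) | (0 | b.0) | ((0 + 0) | 0\{b}) :: =b=> s22, =b=> s24
  s17 = 0 | (0 | b.0) | b.((0 + 0) | 0\{b}) :: =b=> s23, =b=> s24
  s18 = 0 | (0 | 0) | a.b.((0 + 0) | 0\{b}) :: =a=> s23
  s19 = (b.0 + b.0) | (a.0 | 0) | ((0 + 0) | 0\{b}) :: =a=> s22, =b=> s25
  s20 = 0 | (a.0 | 0) | b.((0 + 0) | 0\{b}) :: =a=> s23, =b=> s25
  s21 = 0 | (a.0 | b.0) | ((0 + 0) | 0\{b}) :: =a=> s24, =b=> s25
  s22 = (b.0 + b.0) | (0 | 0) | ((0 + 0) | 0\{b}) :: =b=> s26
  s23 = 0 | (0 | 0) | b.((0 + 0) | 0\{b}) :: =b=> s26
  s24 = 0 | (0 | b.0) | ((0 + 0) | 0\{b}) :: =b=> s26
  s25 = 0 | (a.0 | 0) | ((0 + 0) | 0\{b}) :: =a=> s26
  s26 = 0 | (0 | 0) | ((0 + 0) | 0\{b}) :: (no moves)
Reachable graph of Q (27 states):
  t0 = a.((b.0 + b.0) | (a.0 | b.0)) | a.a.((0 + 0) | 0\{b}) :: =a=> t1, =a=> t2
  t1 = (b.0 + b.0) | (a.0 | b.0) | a.a.((0 + 0) | 0\{b}) :: =a=> t3, =a=> t4, =b=> t5, =b=> t6
  t2 = a.((b.0 + b.0) | (a.0 | b.0)) | a.((0 + 0) | 0\{b}) :: =a=> t4, =a=> t7
  t3 = (b.0 + b.0) | (0 | b.0) | a.a.((0 + 0) | 0\{b}) :: =a=> t8, =b=> t10, =b=> t9
  t4 = (b.0 + b.0) | (a.0 | b.0) | a.((0 + 0) | 0\{b}) :: =a=> t11, =a=> t8, =b=> t12, =b=> t13
  t5 = (b.0 + b.0) | (a.0 | 0) | a.a.((0 + 0) | 0\{b}) :: =a=> t12, =a=> t9, =b=> t14
  t6 = 0 | (a.0 | b.0) | a.a.((0 + 0) | 0\{b}) :: =a=> t10, =a=> t13, =b=> t14
  t7 = a.((b.0 + b.0) | (a.0 | b.0)) | ((0 + 0) | 0\{b}) :: =a=> t11
  t8 = (b.0 + b.0) | (0 | b.0) | a.((0 + 0) | 0\{b}) :: =a=> t15, =b=> t16, =b=> t17
  t9 = (b.0 + b.0) | (0 | 0) | a.a.((0 + 0) | 0\{b}) :: =a=> t16, =b=> t18
  t10 = 0 | (0 | b.0) | a.a.((0 + 0) | 0\{b}) :: =a=> t17, =b=> t18
  t11 = (b.0 + b.0) | (a.0 | b.0) | ((0 + 0) | 0\{b}) :: =a=> t15, =b=> t19, =b=> t20
  t12 = (b.0 + b.0) | (a.0 | 0) | a.((0 + 0) | 0\{b}) :: =a=> t16, =a=> t19, =b=> t21
  t13 = 0 | (a.0 | b.0) | a.((0 + 0) | 0\{b}) :: =a=> t17, =a=> t20, =b=> t21
  t14 = 0 | (a.0 | 0) | a.a.((0 + 0) | 0\{b}) :: =a=> t18, =a=> t21
  t15 = (b.0 + b.0) | (0 | b.0) | ((0 + 0) | 0\{b}) :: =b=> t22, =b=> t23
  t16 = (b.0 + b.0) | (0 | 0) | a.((0 + 0) | 0\{b}) :: =a=> t22, =b=> t24
  t17 = 0 | (0 | b.0) | a.((0 + 0) | 0\{b}) :: =a=> t23, =b=> t24
  t18 = 0 | (0 | 0) | a.a.((0 + 0) | 0\{b}) :: =a=> t24
  t19 = (b.0 + b.0) | (a.0 | 0) | ((0 + 0) | 0\{b}) :: =a=> t22, =b=> t25
  t20 = 0 | (a.0 | b.0) | ((0 + 0) | 0\{b}) :: =a=> t23, =b=> t25
  t21 = 0 | (a.0 | 0) | a.((0 + 0) | 0\{b}) :: =a=> t24, =a=> t25
  t22 = (b.0 + b.0) | (0 | 0) | ((0 + 0) | 0\{b}) :: =b=> t26
  t23 = 0 | (0 | b.0) | ((0 + 0) | 0\{b}) :: =b=> t26
  t24 = 0 | (0 | 0) | a.((0 + 0) | 0\{b}) :: =a=> t26
  t25 = 0 | (a.0 | 0) | ((0 + 0) | 0\{b}) :: =a=> t26
  t26 = 0 | (0 | 0) | ((0 + 0) | 0\{b}) :: (no moves)
Coarsest stable partition (strong bisimilarity classes):
  B0 = {s0}
  B1 = {s1}
  B2 = {s5, s6}
  B3 = {s11, s12, s13, t11, t8}
  B4 = {s15, s16, s17, t15}
  B5 = {s22, s23, s24, t22, t23}
  B6 = {s26, t26}
  B7 = {s19, s20, s21, t16, t17, t19, t20}
  B8 = {s25, t24, t25}
  B9 = {s14}
  B10 = {s18}
  B11 = {s10, s9}
  B12 = {s4}
  B13 = {s8}
  B14 = {s3}
  B15 = {s2}
  B16 = {s7, t7}
  B17 = {t0}
  B18 = {t1}
  B19 = {t3, t4}
  B20 = {t10, t12, t13, t9}
  B21 = {t18, t21}
  B22 = {t5, t6}
  B23 = {t14}
  B24 = {t2}
s0 ∈ B0, t0 ∈ B17 → different blocks

NO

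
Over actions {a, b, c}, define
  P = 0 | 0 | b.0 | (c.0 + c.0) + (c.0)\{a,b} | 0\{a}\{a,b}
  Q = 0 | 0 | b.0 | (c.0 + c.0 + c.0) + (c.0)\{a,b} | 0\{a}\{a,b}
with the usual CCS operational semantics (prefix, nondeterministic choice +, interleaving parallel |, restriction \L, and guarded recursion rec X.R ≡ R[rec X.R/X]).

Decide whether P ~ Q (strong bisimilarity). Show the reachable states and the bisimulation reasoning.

Reachable graph of P (5 states):
  m0 = 0 | 0 | b.0 | (c.0 + c.0) + (c.0)\{a,b} | 0\{a}\{a,b} has moves -b-> m1, -c-> m2, -c-> m3
  m1 = 0 | 0 | 0 | (c.0 + c.0) has moves -c-> m4
  m2 = 0 | 0 | b.0 | 0 has moves -b-> m4
  m3 = 0\{a,b} | 0\{a}\{a,b} has moves ∅
  m4 = 0 | 0 | 0 | 0 has moves ∅
Reachable graph of Q (5 states):
  n0 = 0 | 0 | b.0 | (c.0 + c.0 + c.0) + (c.0)\{a,b} | 0\{a}\{a,b} has moves -b-> n1, -c-> n2, -c-> n3
  n1 = 0 | 0 | 0 | (c.0 + c.0 + c.0) has moves -c-> n4
  n2 = 0 | 0 | b.0 | 0 has moves -b-> n4
  n3 = 0\{a,b} | 0\{a}\{a,b} has moves ∅
  n4 = 0 | 0 | 0 | 0 has moves ∅
Partition-refinement fixed point:
  B0 = {m0, n0}
  B1 = {m3, m4, n3, n4}
  B2 = {m1, n1}
  B3 = {m2, n2}
m0 ∈ B0, n0 ∈ B0 → same block

YES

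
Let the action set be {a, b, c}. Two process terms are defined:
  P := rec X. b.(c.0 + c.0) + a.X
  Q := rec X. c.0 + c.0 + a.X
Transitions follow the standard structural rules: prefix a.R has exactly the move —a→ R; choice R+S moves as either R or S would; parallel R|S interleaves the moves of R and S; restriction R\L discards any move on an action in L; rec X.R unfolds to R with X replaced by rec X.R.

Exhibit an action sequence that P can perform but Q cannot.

P's transition system — 3 states:
  p0 = rec X. b.(c.0 + c.0) + a.X → —a→ p0, —b→ p1
  p1 = c.0 + c.0 → —c→ p2
  p2 = 0 → ∅
Q's transition system — 2 states:
  q0 = rec X. c.0 + c.0 + a.X → —a→ q0, —c→ q1
  q1 = 0 → ∅
Executing b from P (initial set {p0}):
  step 1 (b): {p1}
  — P admits the full trace.
Executing b from Q (initial set {q0}):
  step 1 (b): ∅ (Q stuck)

b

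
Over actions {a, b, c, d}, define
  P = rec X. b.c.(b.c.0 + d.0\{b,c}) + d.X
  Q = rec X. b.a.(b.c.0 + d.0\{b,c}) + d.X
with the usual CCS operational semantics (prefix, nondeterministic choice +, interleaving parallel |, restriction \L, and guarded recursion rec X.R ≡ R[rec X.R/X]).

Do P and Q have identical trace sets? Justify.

P's transition system — 6 states:
  s0 = rec X. b.c.(b.c.0 + d.0\{b,c}) + d.X ⊢ -b-> s1, -d-> s0
  s1 = c.(b.c.0 + d.0\{b,c}) ⊢ -c-> s2
  s2 = b.c.0 + d.0\{b,c} ⊢ -b-> s3, -d-> s4
  s3 = c.0 ⊢ -c-> s5
  s4 = 0\{b,c} ⊢ stopped
  s5 = 0 ⊢ stopped
Q's transition system — 6 states:
  t0 = rec X. b.a.(b.c.0 + d.0\{b,c}) + d.X ⊢ -b-> t1, -d-> t0
  t1 = a.(b.c.0 + d.0\{b,c}) ⊢ -a-> t2
  t2 = b.c.0 + d.0\{b,c} ⊢ -b-> t3, -d-> t4
  t3 = c.0 ⊢ -c-> t5
  t4 = 0\{b,c} ⊢ stopped
  t5 = 0 ⊢ stopped
Run σ = ⟨bc⟩ on P: start {s0}
  step 1 (b): {s1}
  step 2 (c): {s2}
  ✓ P
Run σ = ⟨bc⟩ on Q: start {t0}
  step 1 (b): {t1}
  step 2 (c): ∅  — Q cannot continue

traces(P) ≠ traces(Q) — witness ⟨bc⟩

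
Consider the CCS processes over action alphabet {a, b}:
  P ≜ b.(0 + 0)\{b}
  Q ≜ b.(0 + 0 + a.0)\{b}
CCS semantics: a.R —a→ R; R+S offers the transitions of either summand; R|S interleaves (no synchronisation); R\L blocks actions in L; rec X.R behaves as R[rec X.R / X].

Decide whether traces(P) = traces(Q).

trace-distinct — witness ⟨ba⟩

Reachable graph of P (2 states):
  p0 = b.(0 + 0)\{b} → ··b··> p1
  p1 = (0 + 0)\{b} → (no moves)
Reachable graph of Q (3 states):
  q0 = b.(0 + 0 + a.0)\{b} → ··b··> q1
  q1 = (0 + 0 + a.0)\{b} → ··a··> q2
  q2 = 0\{b} → (no moves)
Executing ba from Q (initial set {q0}):
  after b @ step 1: {q1}
  after a @ step 2: {q2}
  ✓ Q
Executing ba from P (initial set {p0}):
  after b @ step 1: {p1}
  after a @ step 2: no successor for P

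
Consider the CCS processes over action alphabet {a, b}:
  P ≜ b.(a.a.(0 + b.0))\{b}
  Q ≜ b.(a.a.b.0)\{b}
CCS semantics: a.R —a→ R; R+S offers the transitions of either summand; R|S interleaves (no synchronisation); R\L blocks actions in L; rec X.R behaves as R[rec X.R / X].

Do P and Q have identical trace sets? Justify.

LTS(P): 4 reachable states
  u0 = b.(a.a.(0 + b.0))\{b} ⊢ -b-> u1
  u1 = (a.a.(0 + b.0))\{b} ⊢ -a-> u2
  u2 = (a.(0 + b.0))\{b} ⊢ -a-> u3
  u3 = (0 + b.0)\{b} ⊢ ·
LTS(Q): 4 reachable states
  v0 = b.(a.a.b.0)\{b} ⊢ -b-> v1
  v1 = (a.a.b.0)\{b} ⊢ -a-> v2
  v2 = (a.b.0)\{b} ⊢ -a-> v3
  v3 = (b.0)\{b} ⊢ ·
Coarsest stable partition (strong bisimilarity classes):
  B0 = {u0, v0}
  B1 = {u1, v1}
  B2 = {u2, v2}
  B3 = {u3, v3}
u0 ∈ B0, v0 ∈ B0 → same block
Bisimilar ⇒ trace-equivalent.

YES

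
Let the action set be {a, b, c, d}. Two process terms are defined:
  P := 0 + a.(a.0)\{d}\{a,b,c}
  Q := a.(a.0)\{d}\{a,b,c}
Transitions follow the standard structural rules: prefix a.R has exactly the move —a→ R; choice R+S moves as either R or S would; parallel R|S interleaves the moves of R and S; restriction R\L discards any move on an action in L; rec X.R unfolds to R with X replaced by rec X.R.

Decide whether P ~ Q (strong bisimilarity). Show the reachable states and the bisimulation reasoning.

P's transition system — 2 states:
  s0 = 0 + a.(a.0)\{d}\{a,b,c} | --a--▸ s1
  s1 = (a.0)\{d}\{a,b,c} | ∅
Q's transition system — 2 states:
  t0 = a.(a.0)\{d}\{a,b,c} | --a--▸ t1
  t1 = (a.0)\{d}\{a,b,c} | ∅
Partition-refinement fixed point:
  B0 = {s0, t0}
  B1 = {s1, t1}
s0 ∈ B0, t0 ∈ B0 → same block

P ~ Q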